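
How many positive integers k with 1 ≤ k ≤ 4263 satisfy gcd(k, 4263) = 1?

2352

4263 = 3 * 7**2 * 29.
φ(3) = 3 − 1 = 2.
φ(7^2) = 7^2 − 7^1 = 49 − 7 = 42.
φ(29) = 29 − 1 = 28.
φ(4263) = 2 × 42 × 28 = 2352.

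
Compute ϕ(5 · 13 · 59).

φ(5) = 5 − 1 = 4.
φ(13) = 13 − 1 = 12.
φ(59) = 59 − 1 = 58.
φ(3835) = 4 × 12 × 58 = 2784.

2784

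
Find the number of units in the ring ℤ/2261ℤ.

First factor: 2261 = 7 · 17 · 19.
φ(7) = 7 − 1 = 6.
φ(17) = 17 − 1 = 16.
φ(19) = 19 − 1 = 18.
φ(2261) = 6 × 16 × 18 = 1728.

1728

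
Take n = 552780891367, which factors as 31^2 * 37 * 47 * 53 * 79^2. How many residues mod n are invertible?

493478593920

φ(31^2) = 31^1·(31−1) = 31·30 = 930.
φ(37) = 37 − 1 = 36.
φ(47) = 47 − 1 = 46.
φ(53) = 53 − 1 = 52.
φ(79^2) = 79^1·(79−1) = 79·78 = 6162.
Multiply: 930 · 36 · 46 · 52 · 6162 = 493478593920.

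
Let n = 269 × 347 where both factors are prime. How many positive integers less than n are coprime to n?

92728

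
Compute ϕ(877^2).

768252

φ(769129) = 769129 · (1 − 1/877)
       = 769129 · 876/877 = 768252.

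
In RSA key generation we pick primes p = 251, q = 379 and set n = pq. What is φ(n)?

φ(251) = 251 − 1 = 250.
φ(379) = 379 − 1 = 378.
Since φ is multiplicative, φ(95129) = 250 · 378 = 94500.

94500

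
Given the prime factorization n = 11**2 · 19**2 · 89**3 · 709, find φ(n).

φ(11^2) = 11^2 − 11^1 = 121 − 11 = 110.
φ(19^2) = 19^2 − 19^1 = 361 − 19 = 342.
φ(89^3) = 89^2·(89−1) = 7921·88 = 697048.
φ(709) = 709 − 1 = 708.
Multiply: 110 · 342 · 697048 · 708 = 18565845598080.

18565845598080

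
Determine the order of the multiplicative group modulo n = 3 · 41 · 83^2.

544480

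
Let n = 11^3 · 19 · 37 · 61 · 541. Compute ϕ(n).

φ(11^3) = 11^2·(11−1) = 121·10 = 1210.
φ(19) = 19 − 1 = 18.
φ(37) = 37 − 1 = 36.
φ(61) = 61 − 1 = 60.
φ(541) = 541 − 1 = 540.
φ(30878804693) = 1210 × 18 × 36 × 60 × 540 = 25404192000.

25404192000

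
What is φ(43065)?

Prime factorization: 43065 = 3^3 * 5 * 11 * 29.
φ(43065) = 43065 · (1 − 1/3) · (1 − 1/5) · (1 − 1/11) · (1 − 1/29)
       = 43065 · 2240/4785 = 20160.

20160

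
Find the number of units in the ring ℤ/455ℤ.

288

First factor: 455 = 5 * 7 * 13.
φ(455) = 455 · (1 − 1/5) · (1 − 1/7) · (1 − 1/13)
       = 455 · 288/455 = 288.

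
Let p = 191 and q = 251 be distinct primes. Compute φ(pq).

φ(47941) = 47941 · (1 − 1/191) · (1 − 1/251)
       = 47941 · 47500/47941 = 47500.

47500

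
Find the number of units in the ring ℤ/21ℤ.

12

Factor 21: 21 = 3 × 7.
φ(21) = 21 · (1 − 1/3) · (1 − 1/7)
       = 21 · 12/21 = 12.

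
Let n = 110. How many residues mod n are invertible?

110 = 2 × 5 × 11.
φ(2) = 2 − 1 = 1.
φ(5) = 5 − 1 = 4.
φ(11) = 11 − 1 = 10.
Since φ is multiplicative, φ(110) = 1 · 4 · 10 = 40.

40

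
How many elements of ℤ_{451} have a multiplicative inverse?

400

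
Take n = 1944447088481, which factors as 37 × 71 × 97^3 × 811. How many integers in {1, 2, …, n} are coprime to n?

1843742476800

φ(37) = 37 − 1 = 36.
φ(71) = 71 − 1 = 70.
φ(97^3) = 97^2·(97−1) = 9409·96 = 903264.
φ(811) = 811 − 1 = 810.
Since φ is multiplicative, φ(1944447088481) = 36 · 70 · 903264 · 810 = 1843742476800.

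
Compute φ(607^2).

367842

φ(368449) = 368449 · (1 − 1/607)
       = 368449 · 606/607 = 367842.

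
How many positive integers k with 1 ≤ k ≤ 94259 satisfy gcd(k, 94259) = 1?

79200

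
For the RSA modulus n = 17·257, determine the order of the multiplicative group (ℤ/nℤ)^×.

4096

φ(17) = 17 − 1 = 16.
φ(257) = 257 − 1 = 256.
Since φ is multiplicative, φ(4369) = 16 · 256 = 4096.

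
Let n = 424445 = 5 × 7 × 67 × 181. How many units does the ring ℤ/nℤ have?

285120

φ(5) = 5 − 1 = 4.
φ(7) = 7 − 1 = 6.
φ(67) = 67 − 1 = 66.
φ(181) = 181 − 1 = 180.
φ(424445) = 4 × 6 × 66 × 180 = 285120.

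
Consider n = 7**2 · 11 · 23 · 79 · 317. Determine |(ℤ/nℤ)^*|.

φ(310458071) = 310458071 · (1 − 1/7) · (1 − 1/11) · (1 − 1/23) · (1 − 1/79) · (1 − 1/317)
       = 310458071 · 32535360/44351153 = 227747520.

227747520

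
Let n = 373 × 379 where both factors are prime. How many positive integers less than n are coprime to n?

140616

φ(n) = (p − 1)(q − 1) = (373−1)(379−1) = 372·378 = 140616.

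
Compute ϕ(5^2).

20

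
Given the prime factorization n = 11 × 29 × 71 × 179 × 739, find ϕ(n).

2574734400

φ(11) = 11 − 1 = 10.
φ(29) = 29 − 1 = 28.
φ(71) = 71 − 1 = 70.
φ(179) = 179 − 1 = 178.
φ(739) = 739 − 1 = 738.
Multiply: 10 · 28 · 70 · 178 · 738 = 2574734400.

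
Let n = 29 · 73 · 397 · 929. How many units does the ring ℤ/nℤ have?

740855808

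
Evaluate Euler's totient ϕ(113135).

77440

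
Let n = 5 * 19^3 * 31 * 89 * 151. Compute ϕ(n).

10292832000

φ(5) = 5 − 1 = 4.
φ(19^3) = 19^2·(19−1) = 361·18 = 6498.
φ(31) = 31 − 1 = 30.
φ(89) = 89 − 1 = 88.
φ(151) = 151 − 1 = 150.
Since φ is multiplicative, φ(14287605655) = 4 · 6498 · 30 · 88 · 150 = 10292832000.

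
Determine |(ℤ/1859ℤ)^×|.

1859 = 11 * 13^2.
φ(11) = 11 − 1 = 10.
φ(13^2) = 13^2 − 13^1 = 169 − 13 = 156.
φ(1859) = 10 × 156 = 1560.

1560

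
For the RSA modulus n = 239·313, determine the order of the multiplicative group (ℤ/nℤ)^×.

For distinct primes, φ(pq) = (p−1)(q−1) = 238 × 312 = 74256.

74256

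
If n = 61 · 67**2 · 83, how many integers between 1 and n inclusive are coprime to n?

φ(61) = 61 − 1 = 60.
φ(67^2) = 67^1·(67−1) = 67·66 = 4422.
φ(83) = 83 − 1 = 82.
φ(22727807) = 60 × 4422 × 82 = 21756240.

21756240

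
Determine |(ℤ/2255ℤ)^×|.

1600

First factor: 2255 = 5 · 11 · 41.
φ(5) = 5 − 1 = 4.
φ(11) = 11 − 1 = 10.
φ(41) = 41 − 1 = 40.
Multiply: 4 · 10 · 40 = 1600.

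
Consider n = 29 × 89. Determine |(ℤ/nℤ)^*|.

2464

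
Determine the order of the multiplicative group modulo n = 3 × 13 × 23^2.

φ(20631) = 20631 · (1 − 1/3) · (1 − 1/13) · (1 − 1/23)
       = 20631 · 528/897 = 12144.

12144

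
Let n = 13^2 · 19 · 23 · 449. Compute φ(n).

φ(13^2) = 13^2 − 13^1 = 169 − 13 = 156.
φ(19) = 19 − 1 = 18.
φ(23) = 23 − 1 = 22.
φ(449) = 449 − 1 = 448.
φ(33159997) = 156 × 18 × 22 × 448 = 27675648.

27675648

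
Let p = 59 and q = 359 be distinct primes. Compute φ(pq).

φ(n) = (p − 1)(q − 1) = (59−1)(359−1) = 58·358 = 20764.

20764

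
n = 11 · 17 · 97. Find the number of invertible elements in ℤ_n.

φ(18139) = 18139 · (1 − 1/11) · (1 − 1/17) · (1 − 1/97)
       = 18139 · 15360/18139 = 15360.

15360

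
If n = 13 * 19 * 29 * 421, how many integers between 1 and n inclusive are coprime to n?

φ(13) = 13 − 1 = 12.
φ(19) = 19 − 1 = 18.
φ(29) = 29 − 1 = 28.
φ(421) = 421 − 1 = 420.
Multiply: 12 · 18 · 28 · 420 = 2540160.

2540160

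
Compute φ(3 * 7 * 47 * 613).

337824

φ(605031) = 605031 · (1 − 1/3) · (1 − 1/7) · (1 − 1/47) · (1 − 1/613)
       = 605031 · 337824/605031 = 337824.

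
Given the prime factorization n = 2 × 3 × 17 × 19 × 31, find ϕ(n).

17280

φ(2) = 2 − 1 = 1.
φ(3) = 3 − 1 = 2.
φ(17) = 17 − 1 = 16.
φ(19) = 19 − 1 = 18.
φ(31) = 31 − 1 = 30.
Multiply: 1 · 2 · 16 · 18 · 30 = 17280.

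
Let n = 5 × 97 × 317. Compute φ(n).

φ(5) = 5 − 1 = 4.
φ(97) = 97 − 1 = 96.
φ(317) = 317 − 1 = 316.
φ(153745) = 4 × 96 × 316 = 121344.

121344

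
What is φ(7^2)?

φ(7^2) = 7^1·(7−1) = 7·6 = 42.

42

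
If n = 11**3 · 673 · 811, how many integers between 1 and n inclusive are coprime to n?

φ(726463793) = 726463793 · (1 − 1/11) · (1 − 1/673) · (1 − 1/811)
       = 726463793 · 5443200/6003833 = 658627200.

658627200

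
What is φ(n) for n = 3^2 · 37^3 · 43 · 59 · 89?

63389475072

φ(102933835461) = 102933835461 · (1 − 1/3) · (1 − 1/37) · (1 − 1/43) · (1 − 1/59) · (1 − 1/89)
       = 102933835461 · 15434496/25063023 = 63389475072.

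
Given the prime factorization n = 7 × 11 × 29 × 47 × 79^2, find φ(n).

φ(654999191) = 654999191 · (1 − 1/7) · (1 − 1/11) · (1 − 1/29) · (1 − 1/47) · (1 − 1/79)
       = 654999191 · 6027840/8291129 = 476199360.

476199360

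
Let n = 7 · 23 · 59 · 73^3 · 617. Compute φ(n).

1809509442048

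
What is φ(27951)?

14520

Factor 27951: 27951 = 3 · 7 · 11^3.
φ(3) = 3 − 1 = 2.
φ(7) = 7 − 1 = 6.
φ(11^3) = 11^3 − 11^2 = 1331 − 121 = 1210.
φ(27951) = 2 × 6 × 1210 = 14520.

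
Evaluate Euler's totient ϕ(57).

36

First factor: 57 = 3 · 19.
φ(57) = 57 · (1 − 1/3) · (1 − 1/19)
       = 57 · 36/57 = 36.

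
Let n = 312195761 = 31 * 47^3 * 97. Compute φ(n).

φ(312195761) = 312195761 · (1 − 1/31) · (1 − 1/47) · (1 − 1/97)
       = 312195761 · 132480/141329 = 292648320.

292648320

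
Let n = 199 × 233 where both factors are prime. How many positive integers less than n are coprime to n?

For distinct primes, φ(pq) = (p−1)(q−1) = 198 × 232 = 45936.

45936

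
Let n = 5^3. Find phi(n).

φ(5^3) = 5^3 − 5^2 = 125 − 25 = 100.

100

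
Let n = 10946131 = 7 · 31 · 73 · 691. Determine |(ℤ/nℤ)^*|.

8942400

φ(7) = 7 − 1 = 6.
φ(31) = 31 − 1 = 30.
φ(73) = 73 − 1 = 72.
φ(691) = 691 − 1 = 690.
φ(10946131) = 6 × 30 × 72 × 690 = 8942400.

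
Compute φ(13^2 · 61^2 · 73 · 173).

7070768640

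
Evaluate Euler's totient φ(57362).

25872

Factor 57362: 57362 = 2 · 23 · 29 · 43.
φ(2) = 2 − 1 = 1.
φ(23) = 23 − 1 = 22.
φ(29) = 29 − 1 = 28.
φ(43) = 43 − 1 = 42.
φ(57362) = 1 × 22 × 28 × 42 = 25872.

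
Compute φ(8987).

7560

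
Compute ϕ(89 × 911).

φ(89) = 89 − 1 = 88.
φ(911) = 911 − 1 = 910.
Multiply: 88 · 910 = 80080.

80080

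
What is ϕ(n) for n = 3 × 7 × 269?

3216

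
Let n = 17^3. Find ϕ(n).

φ(4913) = 4913 · (1 − 1/17)
       = 4913 · 16/17 = 4624.

4624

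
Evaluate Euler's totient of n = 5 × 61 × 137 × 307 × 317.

3156157440

φ(5) = 5 − 1 = 4.
φ(61) = 61 − 1 = 60.
φ(137) = 137 − 1 = 136.
φ(307) = 307 − 1 = 306.
φ(317) = 317 − 1 = 316.
Multiply: 4 · 60 · 136 · 306 · 316 = 3156157440.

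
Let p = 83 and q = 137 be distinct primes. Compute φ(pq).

11152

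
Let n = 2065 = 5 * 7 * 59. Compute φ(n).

1392

φ(2065) = 2065 · (1 − 1/5) · (1 − 1/7) · (1 − 1/59)
       = 2065 · 1392/2065 = 1392.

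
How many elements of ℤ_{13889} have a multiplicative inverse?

12096

13889 = 17 * 19 * 43.
φ(13889) = 13889 · (1 − 1/17) · (1 − 1/19) · (1 − 1/43)
       = 13889 · 12096/13889 = 12096.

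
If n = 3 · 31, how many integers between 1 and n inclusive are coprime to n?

60

φ(3) = 3 − 1 = 2.
φ(31) = 31 − 1 = 30.
Since φ is multiplicative, φ(93) = 2 · 30 = 60.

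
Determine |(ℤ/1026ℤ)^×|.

324

First factor: 1026 = 2 · 3**3 · 19.
φ(1026) = 1026 · (1 − 1/2) · (1 − 1/3) · (1 − 1/19)
       = 1026 · 36/114 = 324.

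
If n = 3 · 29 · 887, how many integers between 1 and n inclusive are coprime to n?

φ(3) = 3 − 1 = 2.
φ(29) = 29 − 1 = 28.
φ(887) = 887 − 1 = 886.
Multiply: 2 · 28 · 886 = 49616.

49616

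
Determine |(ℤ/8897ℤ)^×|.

8897 = 7 × 31 × 41.
φ(8897) = 8897 · (1 − 1/7) · (1 − 1/31) · (1 − 1/41)
       = 8897 · 7200/8897 = 7200.

7200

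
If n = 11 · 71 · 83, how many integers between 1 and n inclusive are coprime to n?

57400

φ(11) = 11 − 1 = 10.
φ(71) = 71 − 1 = 70.
φ(83) = 83 − 1 = 82.
Multiply: 10 · 70 · 82 = 57400.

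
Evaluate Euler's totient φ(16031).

14080

Prime factorization: 16031 = 17 × 23 × 41.
φ(17) = 17 − 1 = 16.
φ(23) = 23 − 1 = 22.
φ(41) = 41 − 1 = 40.
Since φ is multiplicative, φ(16031) = 16 · 22 · 40 = 14080.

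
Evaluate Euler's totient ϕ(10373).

10373 = 11 × 23 × 41.
φ(11) = 11 − 1 = 10.
φ(23) = 23 − 1 = 22.
φ(41) = 41 − 1 = 40.
Multiply: 10 · 22 · 40 = 8800.

8800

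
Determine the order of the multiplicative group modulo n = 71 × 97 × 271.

1814400

φ(71) = 71 − 1 = 70.
φ(97) = 97 − 1 = 96.
φ(271) = 271 − 1 = 270.
Multiply: 70 · 96 · 270 = 1814400.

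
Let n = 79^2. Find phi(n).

6162

φ(79^2) = 79^1·(79−1) = 79·78 = 6162.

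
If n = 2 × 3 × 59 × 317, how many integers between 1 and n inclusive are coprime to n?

36656

φ(112218) = 112218 · (1 − 1/2) · (1 − 1/3) · (1 − 1/59) · (1 − 1/317)
       = 112218 · 36656/112218 = 36656.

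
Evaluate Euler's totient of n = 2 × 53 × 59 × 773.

2328352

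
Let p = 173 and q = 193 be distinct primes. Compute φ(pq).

33024

φ(n) = (p − 1)(q − 1) = (173−1)(193−1) = 172·192 = 33024.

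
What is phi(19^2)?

342

φ(361) = 361 · (1 − 1/19)
       = 361 · 18/19 = 342.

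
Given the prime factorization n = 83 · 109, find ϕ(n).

φ(9047) = 9047 · (1 − 1/83) · (1 − 1/109)
       = 9047 · 8856/9047 = 8856.

8856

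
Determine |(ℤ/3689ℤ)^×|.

2880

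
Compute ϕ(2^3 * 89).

352

φ(712) = 712 · (1 − 1/2) · (1 − 1/89)
       = 712 · 88/178 = 352.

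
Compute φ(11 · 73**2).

φ(11) = 11 − 1 = 10.
φ(73^2) = 73^1·(73−1) = 73·72 = 5256.
Since φ is multiplicative, φ(58619) = 10 · 5256 = 52560.

52560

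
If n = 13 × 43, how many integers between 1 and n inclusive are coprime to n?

504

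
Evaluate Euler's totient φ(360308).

162240

Factor 360308: 360308 = 2**2 · 13**3 · 41.
φ(360308) = 360308 · (1 − 1/2) · (1 − 1/13) · (1 − 1/41)
       = 360308 · 480/1066 = 162240.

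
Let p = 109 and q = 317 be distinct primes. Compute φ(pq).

φ(34553) = 34553 · (1 − 1/109) · (1 − 1/317)
       = 34553 · 34128/34553 = 34128.

34128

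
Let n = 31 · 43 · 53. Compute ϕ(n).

φ(31) = 31 − 1 = 30.
φ(43) = 43 − 1 = 42.
φ(53) = 53 − 1 = 52.
φ(70649) = 30 × 42 × 52 = 65520.

65520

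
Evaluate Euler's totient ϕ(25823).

First factor: 25823 = 7^2 · 17 · 31.
φ(25823) = 25823 · (1 − 1/7) · (1 − 1/17) · (1 − 1/31)
       = 25823 · 2880/3689 = 20160.

20160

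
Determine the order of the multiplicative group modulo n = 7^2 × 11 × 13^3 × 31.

φ(36709673) = 36709673 · (1 − 1/7) · (1 − 1/11) · (1 − 1/13) · (1 − 1/31)
       = 36709673 · 21600/31031 = 25552800.

25552800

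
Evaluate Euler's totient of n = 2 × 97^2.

9312

φ(2) = 2 − 1 = 1.
φ(97^2) = 97^1·(97−1) = 97·96 = 9312.
φ(18818) = 1 × 9312 = 9312.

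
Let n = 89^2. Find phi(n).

7832

φ(89^2) = 89^2 − 89^1 = 7921 − 89 = 7832.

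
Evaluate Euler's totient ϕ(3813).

2400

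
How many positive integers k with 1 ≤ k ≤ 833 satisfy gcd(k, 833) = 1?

Prime factorization: 833 = 7^2 · 17.
φ(833) = 833 · (1 − 1/7) · (1 − 1/17)
       = 833 · 96/119 = 672.

672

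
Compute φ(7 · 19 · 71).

7560

φ(7) = 7 − 1 = 6.
φ(19) = 19 − 1 = 18.
φ(71) = 71 − 1 = 70.
Since φ is multiplicative, φ(9443) = 6 · 18 · 70 = 7560.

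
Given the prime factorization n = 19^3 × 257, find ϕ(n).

1663488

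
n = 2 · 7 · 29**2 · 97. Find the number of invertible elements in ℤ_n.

467712

φ(2) = 2 − 1 = 1.
φ(7) = 7 − 1 = 6.
φ(29^2) = 29^2 − 29^1 = 841 − 29 = 812.
φ(97) = 97 − 1 = 96.
φ(1142078) = 1 × 6 × 812 × 96 = 467712.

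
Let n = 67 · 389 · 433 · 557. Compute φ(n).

6150836736

φ(67) = 67 − 1 = 66.
φ(389) = 389 − 1 = 388.
φ(433) = 433 − 1 = 432.
φ(557) = 557 − 1 = 556.
φ(6285900403) = 66 × 388 × 432 × 556 = 6150836736.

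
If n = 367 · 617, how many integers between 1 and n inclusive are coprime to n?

225456

φ(367) = 367 − 1 = 366.
φ(617) = 617 − 1 = 616.
Multiply: 366 · 616 = 225456.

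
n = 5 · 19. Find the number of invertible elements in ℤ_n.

φ(95) = 95 · (1 − 1/5) · (1 − 1/19)
       = 95 · 72/95 = 72.

72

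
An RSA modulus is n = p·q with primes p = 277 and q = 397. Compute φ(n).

φ(pq) = (p−1)(q−1) = 276 · 396 = 109296.

109296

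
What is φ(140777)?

104832

140777 = 7^2 · 13^2 · 17.
φ(7^2) = 7^2 − 7^1 = 49 − 7 = 42.
φ(13^2) = 13^1·(13−1) = 13·12 = 156.
φ(17) = 17 − 1 = 16.
Multiply: 42 · 156 · 16 = 104832.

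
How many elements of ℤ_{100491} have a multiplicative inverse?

Factor 100491: 100491 = 3 × 19 × 41 × 43.
φ(3) = 3 − 1 = 2.
φ(19) = 19 − 1 = 18.
φ(41) = 41 − 1 = 40.
φ(43) = 43 − 1 = 42.
Since φ is multiplicative, φ(100491) = 2 · 18 · 40 · 42 = 60480.

60480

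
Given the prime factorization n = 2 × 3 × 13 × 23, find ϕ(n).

φ(2) = 2 − 1 = 1.
φ(3) = 3 − 1 = 2.
φ(13) = 13 − 1 = 12.
φ(23) = 23 − 1 = 22.
φ(1794) = 1 × 2 × 12 × 22 = 528.

528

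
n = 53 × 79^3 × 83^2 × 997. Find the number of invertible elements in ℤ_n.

171594519160896

φ(53) = 53 − 1 = 52.
φ(79^3) = 79^3 − 79^2 = 493039 − 6241 = 486798.
φ(83^2) = 83^1·(83−1) = 83·82 = 6806.
φ(997) = 997 − 1 = 996.
Since φ is multiplicative, φ(179476869801311) = 52 · 486798 · 6806 · 996 = 171594519160896.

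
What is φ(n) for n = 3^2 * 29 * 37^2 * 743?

166041792

φ(3^2) = 3^1·(3−1) = 3·2 = 6.
φ(29) = 29 − 1 = 28.
φ(37^2) = 37^1·(37−1) = 37·36 = 1332.
φ(743) = 743 − 1 = 742.
Multiply: 6 · 28 · 1332 · 742 = 166041792.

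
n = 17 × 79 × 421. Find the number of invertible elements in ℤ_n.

524160

φ(17) = 17 − 1 = 16.
φ(79) = 79 − 1 = 78.
φ(421) = 421 − 1 = 420.
Multiply: 16 · 78 · 420 = 524160.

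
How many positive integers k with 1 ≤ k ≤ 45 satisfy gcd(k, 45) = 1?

45 = 3^2 * 5.
φ(3^2) = 3^2 − 3^1 = 9 − 3 = 6.
φ(5) = 5 − 1 = 4.
φ(45) = 6 × 4 = 24.

24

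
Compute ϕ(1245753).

1245753 = 3^3 · 29 · 37 · 43.
φ(1245753) = 1245753 · (1 − 1/3) · (1 − 1/29) · (1 − 1/37) · (1 − 1/43)
       = 1245753 · 84672/138417 = 762048.

762048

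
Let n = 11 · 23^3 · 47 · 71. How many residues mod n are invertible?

374743600

φ(11) = 11 − 1 = 10.
φ(23^3) = 23^2·(23−1) = 529·22 = 11638.
φ(47) = 47 − 1 = 46.
φ(71) = 71 − 1 = 70.
Multiply: 10 · 11638 · 46 · 70 = 374743600.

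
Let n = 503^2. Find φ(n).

φ(503^2) = 503^1·(503−1) = 503·502 = 252506.

252506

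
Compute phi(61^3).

223260

φ(61^3) = 61^3 − 61^2 = 226981 − 3721 = 223260.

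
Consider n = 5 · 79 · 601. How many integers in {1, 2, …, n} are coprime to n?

187200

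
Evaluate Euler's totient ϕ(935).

640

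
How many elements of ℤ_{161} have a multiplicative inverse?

Factor 161: 161 = 7 · 23.
φ(7) = 7 − 1 = 6.
φ(23) = 23 − 1 = 22.
φ(161) = 6 × 22 = 132.

132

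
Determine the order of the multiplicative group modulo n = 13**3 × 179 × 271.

φ(13^3) = 13^3 − 13^2 = 2197 − 169 = 2028.
φ(179) = 179 − 1 = 178.
φ(271) = 271 − 1 = 270.
Since φ is multiplicative, φ(106574273) = 2028 · 178 · 270 = 97465680.

97465680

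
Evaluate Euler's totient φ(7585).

Prime factorization: 7585 = 5 × 37 × 41.
φ(7585) = 7585 · (1 − 1/5) · (1 − 1/37) · (1 − 1/41)
       = 7585 · 5760/7585 = 5760.

5760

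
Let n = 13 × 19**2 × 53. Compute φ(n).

213408

φ(248729) = 248729 · (1 − 1/13) · (1 − 1/19) · (1 − 1/53)
       = 248729 · 11232/13091 = 213408.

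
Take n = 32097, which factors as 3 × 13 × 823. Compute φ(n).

φ(32097) = 32097 · (1 − 1/3) · (1 − 1/13) · (1 − 1/823)
       = 32097 · 19728/32097 = 19728.

19728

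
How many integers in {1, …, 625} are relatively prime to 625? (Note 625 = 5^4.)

500

φ(625) = 625 · (1 − 1/5)
       = 625 · 4/5 = 500.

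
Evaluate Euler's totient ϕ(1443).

1443 = 3 · 13 · 37.
φ(3) = 3 − 1 = 2.
φ(13) = 13 − 1 = 12.
φ(37) = 37 − 1 = 36.
Since φ is multiplicative, φ(1443) = 2 · 12 · 36 = 864.

864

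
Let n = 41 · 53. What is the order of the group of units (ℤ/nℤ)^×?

φ(2173) = 2173 · (1 − 1/41) · (1 − 1/53)
       = 2173 · 2080/2173 = 2080.

2080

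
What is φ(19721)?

17280

19721 = 13 · 37 · 41.
φ(13) = 13 − 1 = 12.
φ(37) = 37 − 1 = 36.
φ(41) = 41 − 1 = 40.
Multiply: 12 · 36 · 40 = 17280.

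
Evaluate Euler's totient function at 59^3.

φ(59^3) = 59^3 − 59^2 = 205379 − 3481 = 201898.

201898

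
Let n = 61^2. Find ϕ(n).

φ(61^2) = 61^2 − 61^1 = 3721 − 61 = 3660.

3660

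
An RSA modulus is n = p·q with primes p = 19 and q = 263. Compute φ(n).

φ(pq) = (p−1)(q−1) = 18 · 262 = 4716.

4716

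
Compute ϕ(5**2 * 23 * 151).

φ(86825) = 86825 · (1 − 1/5) · (1 − 1/23) · (1 − 1/151)
       = 86825 · 13200/17365 = 66000.

66000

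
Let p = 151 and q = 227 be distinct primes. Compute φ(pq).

φ(151) = 151 − 1 = 150.
φ(227) = 227 − 1 = 226.
Since φ is multiplicative, φ(34277) = 150 · 226 = 33900.

33900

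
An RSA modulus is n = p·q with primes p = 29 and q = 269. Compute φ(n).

7504

For distinct primes, φ(pq) = (p−1)(q−1) = 28 × 268 = 7504.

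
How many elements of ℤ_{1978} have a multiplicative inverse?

1978 = 2 · 23 · 43.
φ(1978) = 1978 · (1 − 1/2) · (1 − 1/23) · (1 − 1/43)
       = 1978 · 924/1978 = 924.

924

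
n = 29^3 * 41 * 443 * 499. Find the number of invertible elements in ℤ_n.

207331662720

φ(29^3) = 29^3 − 29^2 = 24389 − 841 = 23548.
φ(41) = 41 − 1 = 40.
φ(443) = 443 − 1 = 442.
φ(499) = 499 − 1 = 498.
Multiply: 23548 · 40 · 442 · 498 = 207331662720.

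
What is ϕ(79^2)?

φ(6241) = 6241 · (1 − 1/79)
       = 6241 · 78/79 = 6162.

6162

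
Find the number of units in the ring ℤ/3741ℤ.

First factor: 3741 = 3 · 29 · 43.
φ(3741) = 3741 · (1 − 1/3) · (1 − 1/29) · (1 − 1/43)
       = 3741 · 2352/3741 = 2352.

2352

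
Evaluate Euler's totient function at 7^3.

φ(343) = 343 · (1 − 1/7)
       = 343 · 6/7 = 294.

294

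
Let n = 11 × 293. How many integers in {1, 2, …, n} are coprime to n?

2920

φ(11) = 11 − 1 = 10.
φ(293) = 293 − 1 = 292.
Since φ is multiplicative, φ(3223) = 10 · 292 = 2920.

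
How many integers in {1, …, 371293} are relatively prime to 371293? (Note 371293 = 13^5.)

φ(13^5) = 13^5 − 13^4 = 371293 − 28561 = 342732.

342732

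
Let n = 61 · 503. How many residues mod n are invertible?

φ(61) = 61 − 1 = 60.
φ(503) = 503 − 1 = 502.
φ(30683) = 60 × 502 = 30120.

30120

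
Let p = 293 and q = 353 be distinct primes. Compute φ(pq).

φ(293) = 293 − 1 = 292.
φ(353) = 353 − 1 = 352.
Since φ is multiplicative, φ(103429) = 292 · 352 = 102784.

102784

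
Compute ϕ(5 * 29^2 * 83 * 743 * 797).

157306564352

φ(5) = 5 − 1 = 4.
φ(29^2) = 29^2 − 29^1 = 841 − 29 = 812.
φ(83) = 83 − 1 = 82.
φ(743) = 743 − 1 = 742.
φ(797) = 797 − 1 = 796.
Since φ is multiplicative, φ(206676561565) = 4 · 812 · 82 · 742 · 796 = 157306564352.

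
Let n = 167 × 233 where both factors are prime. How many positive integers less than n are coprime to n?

φ(38911) = 38911 · (1 − 1/167) · (1 − 1/233)
       = 38911 · 38512/38911 = 38512.

38512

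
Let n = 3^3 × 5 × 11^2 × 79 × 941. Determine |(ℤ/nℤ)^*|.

580694400

φ(3^3) = 3^2·(3−1) = 9·2 = 18.
φ(5) = 5 − 1 = 4.
φ(11^2) = 11^1·(11−1) = 11·10 = 110.
φ(79) = 79 − 1 = 78.
φ(941) = 941 − 1 = 940.
Multiply: 18 · 4 · 110 · 78 · 940 = 580694400.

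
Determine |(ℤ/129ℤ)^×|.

First factor: 129 = 3 · 43.
φ(129) = 129 · (1 − 1/3) · (1 − 1/43)
       = 129 · 84/129 = 84.

84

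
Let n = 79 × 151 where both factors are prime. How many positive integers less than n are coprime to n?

11700

φ(79) = 79 − 1 = 78.
φ(151) = 151 − 1 = 150.
Multiply: 78 · 150 = 11700.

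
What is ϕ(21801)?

13104

First factor: 21801 = 3 × 13**2 × 43.
φ(3) = 3 − 1 = 2.
φ(13^2) = 13^1·(13−1) = 13·12 = 156.
φ(43) = 43 − 1 = 42.
Since φ is multiplicative, φ(21801) = 2 · 156 · 42 = 13104.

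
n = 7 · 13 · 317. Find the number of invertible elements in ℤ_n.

22752

φ(7) = 7 − 1 = 6.
φ(13) = 13 − 1 = 12.
φ(317) = 317 − 1 = 316.
Since φ is multiplicative, φ(28847) = 6 · 12 · 316 = 22752.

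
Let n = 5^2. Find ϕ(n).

20

φ(25) = 25 · (1 − 1/5)
       = 25 · 4/5 = 20.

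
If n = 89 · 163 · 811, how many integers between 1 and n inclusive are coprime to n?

φ(89) = 89 − 1 = 88.
φ(163) = 163 − 1 = 162.
φ(811) = 811 − 1 = 810.
Since φ is multiplicative, φ(11765177) = 88 · 162 · 810 = 11547360.

11547360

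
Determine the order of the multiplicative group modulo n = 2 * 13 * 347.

4152

φ(2) = 2 − 1 = 1.
φ(13) = 13 − 1 = 12.
φ(347) = 347 − 1 = 346.
Multiply: 1 · 12 · 346 = 4152.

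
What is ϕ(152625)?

First factor: 152625 = 3 * 5^3 * 11 * 37.
φ(3) = 3 − 1 = 2.
φ(5^3) = 5^3 − 5^2 = 125 − 25 = 100.
φ(11) = 11 − 1 = 10.
φ(37) = 37 − 1 = 36.
Multiply: 2 · 100 · 10 · 36 = 72000.

72000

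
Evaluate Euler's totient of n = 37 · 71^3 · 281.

3556929600

φ(3721200667) = 3721200667 · (1 − 1/37) · (1 − 1/71) · (1 − 1/281)
       = 3721200667 · 705600/738187 = 3556929600.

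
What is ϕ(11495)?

Factor 11495: 11495 = 5 · 11^2 · 19.
φ(5) = 5 − 1 = 4.
φ(11^2) = 11^1·(11−1) = 11·10 = 110.
φ(19) = 19 − 1 = 18.
φ(11495) = 4 × 110 × 18 = 7920.

7920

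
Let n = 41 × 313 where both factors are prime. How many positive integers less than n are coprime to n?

12480

φ(12833) = 12833 · (1 − 1/41) · (1 − 1/313)
       = 12833 · 12480/12833 = 12480.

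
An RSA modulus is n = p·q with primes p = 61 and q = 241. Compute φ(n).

14400

φ(pq) = (p−1)(q−1) = 60 · 240 = 14400.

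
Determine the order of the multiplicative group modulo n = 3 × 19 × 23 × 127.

99792

φ(3) = 3 − 1 = 2.
φ(19) = 19 − 1 = 18.
φ(23) = 23 − 1 = 22.
φ(127) = 127 − 1 = 126.
φ(166497) = 2 × 18 × 22 × 126 = 99792.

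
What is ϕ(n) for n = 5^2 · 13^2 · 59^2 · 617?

6576810240

φ(9074357825) = 9074357825 · (1 − 1/5) · (1 − 1/13) · (1 − 1/59) · (1 − 1/617)
       = 9074357825 · 1714944/2366195 = 6576810240.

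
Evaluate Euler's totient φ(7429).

First factor: 7429 = 17 · 19 · 23.
φ(7429) = 7429 · (1 − 1/17) · (1 − 1/19) · (1 − 1/23)
       = 7429 · 6336/7429 = 6336.

6336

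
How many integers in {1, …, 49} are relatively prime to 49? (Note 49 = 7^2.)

φ(49) = 49 · (1 − 1/7)
       = 49 · 6/7 = 42.

42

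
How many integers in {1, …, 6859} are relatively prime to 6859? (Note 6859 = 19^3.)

6498

φ(6859) = 6859 · (1 − 1/19)
       = 6859 · 18/19 = 6498.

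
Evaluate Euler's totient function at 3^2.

6

φ(9) = 9 · (1 − 1/3)
       = 9 · 2/3 = 6.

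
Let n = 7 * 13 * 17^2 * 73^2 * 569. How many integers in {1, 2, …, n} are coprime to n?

58466230272

φ(79743854099) = 79743854099 · (1 − 1/7) · (1 − 1/13) · (1 − 1/17) · (1 − 1/73) · (1 − 1/569)
       = 79743854099 · 47112192/64257739 = 58466230272.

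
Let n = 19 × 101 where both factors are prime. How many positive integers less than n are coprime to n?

1800

φ(19) = 19 − 1 = 18.
φ(101) = 101 − 1 = 100.
Multiply: 18 · 100 = 1800.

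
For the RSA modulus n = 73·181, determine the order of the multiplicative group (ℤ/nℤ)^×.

12960

φ(13213) = 13213 · (1 − 1/73) · (1 − 1/181)
       = 13213 · 12960/13213 = 12960.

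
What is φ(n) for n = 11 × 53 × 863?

448240

φ(11) = 11 − 1 = 10.
φ(53) = 53 − 1 = 52.
φ(863) = 863 − 1 = 862.
Multiply: 10 · 52 · 862 = 448240.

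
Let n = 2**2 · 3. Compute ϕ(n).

φ(12) = 12 · (1 − 1/2) · (1 − 1/3)
       = 12 · 2/6 = 4.

4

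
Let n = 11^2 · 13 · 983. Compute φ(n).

1296240

φ(1546259) = 1546259 · (1 − 1/11) · (1 − 1/13) · (1 − 1/983)
       = 1546259 · 117840/140569 = 1296240.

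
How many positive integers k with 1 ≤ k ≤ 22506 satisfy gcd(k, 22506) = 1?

6600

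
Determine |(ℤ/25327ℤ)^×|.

Prime factorization: 25327 = 19 · 31 · 43.
φ(25327) = 25327 · (1 − 1/19) · (1 − 1/31) · (1 − 1/43)
       = 25327 · 22680/25327 = 22680.

22680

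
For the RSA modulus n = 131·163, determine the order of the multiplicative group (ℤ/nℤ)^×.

21060

φ(pq) = (p−1)(q−1) = 130 · 162 = 21060.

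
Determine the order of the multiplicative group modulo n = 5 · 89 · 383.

134464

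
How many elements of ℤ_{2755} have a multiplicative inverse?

2755 = 5 · 19 · 29.
φ(5) = 5 − 1 = 4.
φ(19) = 19 − 1 = 18.
φ(29) = 29 − 1 = 28.
φ(2755) = 4 × 18 × 28 = 2016.

2016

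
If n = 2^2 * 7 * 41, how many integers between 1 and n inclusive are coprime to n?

480

φ(1148) = 1148 · (1 − 1/2) · (1 − 1/7) · (1 − 1/41)
       = 1148 · 240/574 = 480.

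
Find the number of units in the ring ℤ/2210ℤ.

768

2210 = 2 × 5 × 13 × 17.
φ(2210) = 2210 · (1 − 1/2) · (1 − 1/5) · (1 − 1/13) · (1 − 1/17)
       = 2210 · 768/2210 = 768.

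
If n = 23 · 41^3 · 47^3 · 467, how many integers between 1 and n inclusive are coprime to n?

70047049990720

φ(76858138302403) = 76858138302403 · (1 − 1/23) · (1 − 1/41) · (1 − 1/47) · (1 − 1/467)
       = 76858138302403 · 18863680/20697907 = 70047049990720.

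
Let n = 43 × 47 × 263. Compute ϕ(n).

506184

φ(43) = 43 − 1 = 42.
φ(47) = 47 − 1 = 46.
φ(263) = 263 − 1 = 262.
Since φ is multiplicative, φ(531523) = 42 · 46 · 262 = 506184.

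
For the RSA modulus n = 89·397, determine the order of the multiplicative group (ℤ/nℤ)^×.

34848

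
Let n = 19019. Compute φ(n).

12960

Factor 19019: 19019 = 7 · 11 · 13 · 19.
φ(7) = 7 − 1 = 6.
φ(11) = 11 − 1 = 10.
φ(13) = 13 − 1 = 12.
φ(19) = 19 − 1 = 18.
φ(19019) = 6 × 10 × 12 × 18 = 12960.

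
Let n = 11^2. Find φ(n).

φ(11^2) = 11^2 − 11^1 = 121 − 11 = 110.

110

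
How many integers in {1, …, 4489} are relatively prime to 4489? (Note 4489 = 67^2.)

4422

φ(4489) = 4489 · (1 − 1/67)
       = 4489 · 66/67 = 4422.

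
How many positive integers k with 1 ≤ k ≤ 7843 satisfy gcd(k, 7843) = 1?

Factor 7843: 7843 = 11 × 23 × 31.
φ(7843) = 7843 · (1 − 1/11) · (1 − 1/23) · (1 − 1/31)
       = 7843 · 6600/7843 = 6600.

6600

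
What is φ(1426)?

Factor 1426: 1426 = 2 · 23 · 31.
φ(2) = 2 − 1 = 1.
φ(23) = 23 − 1 = 22.
φ(31) = 31 − 1 = 30.
Multiply: 1 · 22 · 30 = 660.

660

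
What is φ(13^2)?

156

φ(169) = 169 · (1 − 1/13)
       = 169 · 12/13 = 156.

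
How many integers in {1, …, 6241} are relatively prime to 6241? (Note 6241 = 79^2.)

6162

φ(6241) = 6241 · (1 − 1/79)
       = 6241 · 78/79 = 6162.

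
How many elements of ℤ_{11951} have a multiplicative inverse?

11951 = 17 · 19 · 37.
φ(17) = 17 − 1 = 16.
φ(19) = 19 − 1 = 18.
φ(37) = 37 − 1 = 36.
Multiply: 16 · 18 · 36 = 10368.

10368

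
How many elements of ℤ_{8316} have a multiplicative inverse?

2160

8316 = 2^2 * 3^3 * 7 * 11.
φ(2^2) = 2^2 − 2^1 = 4 − 2 = 2.
φ(3^3) = 3^3 − 3^2 = 27 − 9 = 18.
φ(7) = 7 − 1 = 6.
φ(11) = 11 − 1 = 10.
φ(8316) = 2 × 18 × 6 × 10 = 2160.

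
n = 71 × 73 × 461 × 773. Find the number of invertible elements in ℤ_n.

1789804800

φ(1846977599) = 1846977599 · (1 − 1/71) · (1 − 1/73) · (1 − 1/461) · (1 − 1/773)
       = 1846977599 · 1789804800/1846977599 = 1789804800.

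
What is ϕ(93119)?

Prime factorization: 93119 = 13^2 · 19 · 29.
φ(13^2) = 13^2 − 13^1 = 169 − 13 = 156.
φ(19) = 19 − 1 = 18.
φ(29) = 29 − 1 = 28.
Multiply: 156 · 18 · 28 = 78624.

78624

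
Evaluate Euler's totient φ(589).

First factor: 589 = 19 * 31.
φ(589) = 589 · (1 − 1/19) · (1 − 1/31)
       = 589 · 540/589 = 540.

540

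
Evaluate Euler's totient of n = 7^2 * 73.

3024

φ(3577) = 3577 · (1 − 1/7) · (1 − 1/73)
       = 3577 · 432/511 = 3024.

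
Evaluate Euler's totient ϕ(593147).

506880

593147 = 17 · 23 · 37 · 41.
φ(17) = 17 − 1 = 16.
φ(23) = 23 − 1 = 22.
φ(37) = 37 − 1 = 36.
φ(41) = 41 − 1 = 40.
Multiply: 16 · 22 · 36 · 40 = 506880.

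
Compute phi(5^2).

20

φ(5^2) = 5^2 − 5^1 = 25 − 5 = 20.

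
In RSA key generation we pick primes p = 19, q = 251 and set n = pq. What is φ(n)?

φ(n) = (p − 1)(q − 1) = (19−1)(251−1) = 18·250 = 4500.

4500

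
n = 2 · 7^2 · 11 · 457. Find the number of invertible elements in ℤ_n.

φ(2) = 2 − 1 = 1.
φ(7^2) = 7^1·(7−1) = 7·6 = 42.
φ(11) = 11 − 1 = 10.
φ(457) = 457 − 1 = 456.
Multiply: 1 · 42 · 10 · 456 = 191520.

191520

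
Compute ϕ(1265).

Prime factorization: 1265 = 5 · 11 · 23.
φ(5) = 5 − 1 = 4.
φ(11) = 11 − 1 = 10.
φ(23) = 23 − 1 = 22.
Since φ is multiplicative, φ(1265) = 4 · 10 · 22 = 880.

880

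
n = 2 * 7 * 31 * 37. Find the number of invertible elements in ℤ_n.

6480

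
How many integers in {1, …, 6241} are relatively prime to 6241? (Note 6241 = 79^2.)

6162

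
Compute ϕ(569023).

438048

Prime factorization: 569023 = 7 · 13^3 · 37.
φ(7) = 7 − 1 = 6.
φ(13^3) = 13^2·(13−1) = 169·12 = 2028.
φ(37) = 37 − 1 = 36.
φ(569023) = 6 × 2028 × 36 = 438048.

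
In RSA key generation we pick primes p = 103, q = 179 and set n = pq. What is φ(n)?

φ(103) = 103 − 1 = 102.
φ(179) = 179 − 1 = 178.
φ(18437) = 102 × 178 = 18156.

18156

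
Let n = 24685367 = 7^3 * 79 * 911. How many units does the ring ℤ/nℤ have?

20868120

φ(7^3) = 7^3 − 7^2 = 343 − 49 = 294.
φ(79) = 79 − 1 = 78.
φ(911) = 911 − 1 = 910.
φ(24685367) = 294 × 78 × 910 = 20868120.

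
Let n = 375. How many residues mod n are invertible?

375 = 3 * 5^3.
φ(375) = 375 · (1 − 1/3) · (1 − 1/5)
       = 375 · 8/15 = 200.

200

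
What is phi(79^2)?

φ(79^2) = 79^1·(79−1) = 79·78 = 6162.

6162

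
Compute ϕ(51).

32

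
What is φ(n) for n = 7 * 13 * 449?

φ(7) = 7 − 1 = 6.
φ(13) = 13 − 1 = 12.
φ(449) = 449 − 1 = 448.
φ(40859) = 6 × 12 × 448 = 32256.

32256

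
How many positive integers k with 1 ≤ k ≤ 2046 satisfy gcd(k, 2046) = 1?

First factor: 2046 = 2 · 3 · 11 · 31.
φ(2) = 2 − 1 = 1.
φ(3) = 3 − 1 = 2.
φ(11) = 11 − 1 = 10.
φ(31) = 31 − 1 = 30.
φ(2046) = 1 × 2 × 10 × 30 = 600.

600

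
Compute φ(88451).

73920

Prime factorization: 88451 = 11^2 · 17 · 43.
φ(88451) = 88451 · (1 − 1/11) · (1 − 1/17) · (1 − 1/43)
       = 88451 · 6720/8041 = 73920.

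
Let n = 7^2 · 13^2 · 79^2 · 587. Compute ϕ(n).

φ(7^2) = 7^2 − 7^1 = 49 − 7 = 42.
φ(13^2) = 13^1·(13−1) = 13·12 = 156.
φ(79^2) = 79^2 − 79^1 = 6241 − 79 = 6162.
φ(587) = 587 − 1 = 586.
Multiply: 42 · 156 · 6162 · 586 = 23658826464.

23658826464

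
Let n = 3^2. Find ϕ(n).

φ(3^2) = 3^2 − 3^1 = 9 − 3 = 6.

6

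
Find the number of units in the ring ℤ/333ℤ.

Factor 333: 333 = 3^2 × 37.
φ(3^2) = 3^1·(3−1) = 3·2 = 6.
φ(37) = 37 − 1 = 36.
φ(333) = 6 × 36 = 216.

216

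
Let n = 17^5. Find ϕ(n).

φ(1419857) = 1419857 · (1 − 1/17)
       = 1419857 · 16/17 = 1336336.

1336336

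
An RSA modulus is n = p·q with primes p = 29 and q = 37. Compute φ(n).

For distinct primes, φ(pq) = (p−1)(q−1) = 28 × 36 = 1008.

1008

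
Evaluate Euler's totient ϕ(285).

144

Prime factorization: 285 = 3 * 5 * 19.
φ(285) = 285 · (1 − 1/3) · (1 − 1/5) · (1 − 1/19)
       = 285 · 144/285 = 144.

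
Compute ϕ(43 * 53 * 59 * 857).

φ(43) = 43 − 1 = 42.
φ(53) = 53 − 1 = 52.
φ(59) = 59 − 1 = 58.
φ(857) = 857 − 1 = 856.
φ(115233077) = 42 × 52 × 58 × 856 = 108431232.

108431232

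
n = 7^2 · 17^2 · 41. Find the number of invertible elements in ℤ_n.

456960

φ(580601) = 580601 · (1 − 1/7) · (1 − 1/17) · (1 − 1/41)
       = 580601 · 3840/4879 = 456960.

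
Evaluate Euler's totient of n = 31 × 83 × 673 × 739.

1220002560

φ(1279673831) = 1279673831 · (1 − 1/31) · (1 − 1/83) · (1 − 1/673) · (1 − 1/739)
       = 1279673831 · 1220002560/1279673831 = 1220002560.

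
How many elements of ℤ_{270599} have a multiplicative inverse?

First factor: 270599 = 7 * 29 * 31 * 43.
φ(270599) = 270599 · (1 − 1/7) · (1 − 1/29) · (1 − 1/31) · (1 − 1/43)
       = 270599 · 211680/270599 = 211680.

211680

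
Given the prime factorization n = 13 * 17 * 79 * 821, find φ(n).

12280320

φ(14333839) = 14333839 · (1 − 1/13) · (1 − 1/17) · (1 − 1/79) · (1 − 1/821)
       = 14333839 · 12280320/14333839 = 12280320.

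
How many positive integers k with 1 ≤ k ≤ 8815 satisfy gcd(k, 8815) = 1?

6720

Prime factorization: 8815 = 5 * 41 * 43.
φ(8815) = 8815 · (1 − 1/5) · (1 − 1/41) · (1 − 1/43)
       = 8815 · 6720/8815 = 6720.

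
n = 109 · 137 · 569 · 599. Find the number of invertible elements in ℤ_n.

φ(5089629323) = 5089629323 · (1 − 1/109) · (1 − 1/137) · (1 − 1/569) · (1 − 1/599)
       = 5089629323 · 4988984832/5089629323 = 4988984832.

4988984832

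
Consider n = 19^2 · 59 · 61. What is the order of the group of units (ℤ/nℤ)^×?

1190160

φ(19^2) = 19^2 − 19^1 = 361 − 19 = 342.
φ(59) = 59 − 1 = 58.
φ(61) = 61 − 1 = 60.
Multiply: 342 · 58 · 60 = 1190160.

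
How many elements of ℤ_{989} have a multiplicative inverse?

Prime factorization: 989 = 23 × 43.
φ(989) = 989 · (1 − 1/23) · (1 − 1/43)
       = 989 · 924/989 = 924.

924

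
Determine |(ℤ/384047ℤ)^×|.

First factor: 384047 = 17 · 19 · 29 · 41.
φ(384047) = 384047 · (1 − 1/17) · (1 − 1/19) · (1 − 1/29) · (1 − 1/41)
       = 384047 · 322560/384047 = 322560.

322560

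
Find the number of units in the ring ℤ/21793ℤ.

19440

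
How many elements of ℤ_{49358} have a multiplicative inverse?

22176

49358 = 2 × 23 × 29 × 37.
φ(49358) = 49358 · (1 − 1/2) · (1 − 1/23) · (1 − 1/29) · (1 − 1/37)
       = 49358 · 22176/49358 = 22176.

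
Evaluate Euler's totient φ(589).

540

First factor: 589 = 19 · 31.
φ(19) = 19 − 1 = 18.
φ(31) = 31 − 1 = 30.
Multiply: 18 · 30 = 540.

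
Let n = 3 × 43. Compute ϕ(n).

φ(129) = 129 · (1 − 1/3) · (1 − 1/43)
       = 129 · 84/129 = 84.

84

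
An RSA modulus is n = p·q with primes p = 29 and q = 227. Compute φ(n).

φ(6583) = 6583 · (1 − 1/29) · (1 − 1/227)
       = 6583 · 6328/6583 = 6328.

6328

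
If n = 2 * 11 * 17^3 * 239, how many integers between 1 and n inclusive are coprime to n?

11005120

φ(25832554) = 25832554 · (1 − 1/2) · (1 − 1/11) · (1 − 1/17) · (1 − 1/239)
       = 25832554 · 38080/89386 = 11005120.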